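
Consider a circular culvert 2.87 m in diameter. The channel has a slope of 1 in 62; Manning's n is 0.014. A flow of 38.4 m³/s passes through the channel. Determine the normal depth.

y_n = 1.97 m

Manning's equation rearranged: A R^(2/3) = nQ / (1·√S) = 0.014 × 38.4 / (√0.01613) = 4.233.
Try y = 1.55 m: A R^(2/3) = 2.948 — short.
Try y = 1.97 m: A R^(2/3) = 4.23 — ≈ 4.233.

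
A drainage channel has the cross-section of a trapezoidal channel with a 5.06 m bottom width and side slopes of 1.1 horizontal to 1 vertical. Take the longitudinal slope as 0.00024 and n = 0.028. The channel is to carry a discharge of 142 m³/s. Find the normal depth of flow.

Manning's equation rearranged: A R^(2/3) = nQ / (1·√S) = 0.028 × 142 / (√0.00024) = 256.6.
At y = 8.68 m: A R^(2/3) = 325.2 — too large.
At y = 6.72 m: A R^(2/3) = 187 — too small.
At y = 7.79 m: A R^(2/3) = 256.8 — close enough.

y_n = 7.79 m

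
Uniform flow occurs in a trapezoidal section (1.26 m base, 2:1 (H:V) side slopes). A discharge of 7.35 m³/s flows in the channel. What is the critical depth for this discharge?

y_c = 0.957 m

At critical depth, Q² T / (g A³) = 1, i.e. A³/T = Q²/g = 7.35²/9.81 = 5.507.
Trying y = 1.04 m: A³/T = 7.733 — over.
Trying y = 0.79 m: A³/T = 2.555 — short.
Trying y = 0.957 m: A³/T = 5.508 — close enough.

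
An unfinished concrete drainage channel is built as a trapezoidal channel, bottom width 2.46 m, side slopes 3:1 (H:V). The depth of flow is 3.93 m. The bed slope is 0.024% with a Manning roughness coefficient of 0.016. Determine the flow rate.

Q = 87.5 m³/s

With bottom width b = 2.46 m and side slope z = 3: A = (b + zy)y = (2.46 + 3×3.93)×3.93 = 56 m²; P = b + 2y√(1+z²) = 2.46 + 2×3.93×3.162 = 27.32 m.
Hydraulic radius R = A/P = 56/27.32 = 2.05 m.
Manning's equation: Q = (1/n) A R^(2/3) S^(1/2) = (1/0.016) × 56 × 2.05^(2/3) × 0.00024^(1/2) = 87.5 m³/s.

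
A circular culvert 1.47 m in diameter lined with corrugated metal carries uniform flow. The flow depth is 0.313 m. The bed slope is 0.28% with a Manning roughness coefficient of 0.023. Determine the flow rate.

Q = 0.199 m³/s

For a circular section of diameter D = 1.47 m at depth y = 0.313 m, the central angle is θ = 2 arccos(1 − 2y/D) = 1.918 rad. Then A = (D²/8)(θ − sin θ) = 0.2642 m² and P = Dθ/2 = 1.41 m.
Hydraulic radius R = A/P = 0.2642/1.41 = 0.1874 m.
Manning's equation: Q = (1/n) A R^(2/3) S^(1/2) = (1/0.023) × 0.2642 × 0.1874^(2/3) × 0.0028^(1/2) = 0.199 m³/s.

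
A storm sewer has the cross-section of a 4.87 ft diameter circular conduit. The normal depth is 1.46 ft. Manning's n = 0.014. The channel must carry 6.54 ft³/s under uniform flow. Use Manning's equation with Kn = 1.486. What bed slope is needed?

For a circular section of diameter D = 4.87 ft at depth y = 1.46 ft, the central angle is θ = 2 arccos(1 − 2y/D) = 2.318 rad. Then A = (D²/8)(θ − sin θ) = 4.695 ft² and P = Dθ/2 = 5.644 ft.
Hydraulic radius R = A/P = 4.695/5.644 = 0.832 ft.
From Manning's equation, S = [nQ / (1.486 A R^(2/3))]² = [0.014 × 6.54 / (1.486 × 4.695 × 0.832^(2/3))]² = 0.00022.

S = 0.00022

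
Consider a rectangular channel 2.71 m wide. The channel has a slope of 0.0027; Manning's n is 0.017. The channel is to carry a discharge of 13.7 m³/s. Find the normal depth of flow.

Manning's equation rearranged: A R^(2/3) = nQ / (1·√S) = 0.017 × 13.7 / (√0.0027) = 4.482.
Try y = 2.44 m: A R^(2/3) = 6.032 — over.
Try y = 1.68 m: A R^(2/3) = 3.758 — short.
Try y = 1.93 m: A R^(2/3) = 4.493 — close enough.

y_n = 1.93 m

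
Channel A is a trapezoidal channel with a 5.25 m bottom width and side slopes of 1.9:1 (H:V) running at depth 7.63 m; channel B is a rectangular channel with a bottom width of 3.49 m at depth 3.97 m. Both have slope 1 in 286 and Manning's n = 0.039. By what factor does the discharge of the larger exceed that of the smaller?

24

Channel A: With bottom width b = 5.25 m and side slope z = 1.9: A = (b + zy)y = (5.25 + 1.9×7.63)×7.63 = 150.7 m²; P = b + 2y√(1+z²) = 5.25 + 2×7.63×2.147 = 38.01 m. Hydraulic radius R = A/P = 150.7/38.01 = 3.963 m. Q_A = (1/0.039)·150.7·3.963^(2/3)·√0.003497 = 572.1 m³/s.
Channel B: Flow area A = b·y = 3.49 × 3.97 = 13.86 m². Wetted perimeter P = b + 2y = 3.49 + 2×3.97 = 11.43 m. Hydraulic radius R = A/P = 13.86/11.43 = 1.212 m. Q_B = (1/0.039)·13.86·1.212^(2/3)·√0.003497 = 23.88 m³/s.
The larger discharge is 572.1 m³/s and the smaller is 23.88 m³/s; the ratio is 24.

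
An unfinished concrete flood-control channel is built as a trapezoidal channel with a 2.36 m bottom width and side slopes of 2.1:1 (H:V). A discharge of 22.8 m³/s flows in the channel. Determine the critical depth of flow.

At critical depth, Q² T / (g A³) = 1, i.e. A³/T = Q²/g = 22.8²/9.81 = 52.99.
Trying y = 1.06 m: A³/T = 16.86 — short.
Trying y = 1.42 m: A³/T = 52.44 — close enough.

y_c = 1.42 m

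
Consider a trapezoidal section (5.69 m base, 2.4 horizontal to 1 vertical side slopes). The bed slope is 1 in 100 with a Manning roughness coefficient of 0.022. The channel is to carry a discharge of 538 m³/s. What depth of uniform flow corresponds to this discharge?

Manning's equation rearranged: A R^(2/3) = nQ / (1·√S) = 0.022 × 538 / (√0.01) = 118.4.
At y = 3.65 m: A R^(2/3) = 87.53 — low.
At y = 4.19 m: A R^(2/3) = 118.3 — ≈ 118.4.

y_n = 4.19 m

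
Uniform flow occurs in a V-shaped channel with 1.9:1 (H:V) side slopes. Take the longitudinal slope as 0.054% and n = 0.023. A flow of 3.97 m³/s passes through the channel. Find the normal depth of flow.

y_n = 1.61 m

Manning's equation rearranged: A R^(2/3) = nQ / (1·√S) = 0.023 × 3.97 / (√0.00054) = 3.929.
Try y = 1.28 m: A R^(2/3) = 2.131 — low.
Try y = 1.61 m: A R^(2/3) = 3.928 — matches.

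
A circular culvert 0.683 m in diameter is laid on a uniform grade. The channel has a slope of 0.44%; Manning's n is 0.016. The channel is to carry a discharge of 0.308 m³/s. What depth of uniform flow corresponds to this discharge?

Manning's equation rearranged: A R^(2/3) = nQ / (1·√S) = 0.016 × 0.308 / (√0.0044) = 0.07429.
Trying y = 0.344 m: A R^(2/3) = 0.05708 — short.
Trying y = 0.456 m: A R^(2/3) = 0.08857 — over.
Trying y = 0.405 m: A R^(2/3) = 0.0744 — matches.

y_n = 0.405 m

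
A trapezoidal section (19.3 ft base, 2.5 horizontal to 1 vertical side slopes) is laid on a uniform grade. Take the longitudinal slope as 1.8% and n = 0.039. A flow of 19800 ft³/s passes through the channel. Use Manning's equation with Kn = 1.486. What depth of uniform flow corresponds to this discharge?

y_n = 15.6 ft

Manning's equation rearranged: A R^(2/3) = nQ / (1.486·√S) = 0.039 × 19800 / (1.486 × √0.018) = 3873.
At y = 10.9 ft: A R^(2/3) = 1768 — too small.
At y = 18.9 ft: A R^(2/3) = 5988 — too large.
At y = 15.6 ft: A R^(2/3) = 3878 — matches.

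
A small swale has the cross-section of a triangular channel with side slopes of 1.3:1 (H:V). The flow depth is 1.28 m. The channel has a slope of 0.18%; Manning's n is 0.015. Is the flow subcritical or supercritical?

subcritical

For a triangular section with side slope z = 1.3: A = zy² = 1.3×1.28² = 2.13 m²; P = 2y√(1+z²) = 2×1.28×1.64 = 4.199 m.
Hydraulic radius R = A/P = 2.13/4.199 = 0.5073 m.
V = (1/n) R^(2/3) √S = (1/0.015) × 0.5073^(2/3) × √0.0018 = 1.799 m/s. Hydraulic depth D_h = A/T = 2.13/3.328 = 0.64 m.
Froude number Fr = V/√(g·D_h) = 1.799/√(9.81×0.64) = 0.718, which is less than 1, so the flow is subcritical.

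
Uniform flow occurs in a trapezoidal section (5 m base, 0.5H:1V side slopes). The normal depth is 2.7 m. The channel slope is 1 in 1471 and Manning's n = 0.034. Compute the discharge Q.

Q = 17.6 m³/s

With bottom width b = 5 m and side slope z = 0.5: A = (b + zy)y = (5 + 0.5×2.7)×2.7 = 17.14 m²; P = b + 2y√(1+z²) = 5 + 2×2.7×1.118 = 11.04 m.
Hydraulic radius R = A/P = 17.14/11.04 = 1.553 m.
Manning's equation: Q = (1/n) A R^(2/3) S^(1/2) = (1/0.034) × 17.14 × 1.553^(2/3) × 0.0006798^(1/2) = 17.6 m³/s.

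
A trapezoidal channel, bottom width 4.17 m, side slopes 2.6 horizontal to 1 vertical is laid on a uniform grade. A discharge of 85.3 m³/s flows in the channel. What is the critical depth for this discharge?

At critical depth, Q² T / (g A³) = 1, i.e. A³/T = Q²/g = 85.3²/9.81 = 741.7.
At y = 2.45 m: A³/T = 1018 — over.
At y = 1.74 m: A³/T = 261.9 — short.
At y = 2.27 m: A³/T = 748.2 — ≈ 741.7.

y_c = 2.27 m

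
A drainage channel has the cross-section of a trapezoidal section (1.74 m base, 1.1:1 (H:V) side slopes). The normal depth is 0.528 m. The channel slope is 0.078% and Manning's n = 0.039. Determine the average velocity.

V = 0.369 m/s

With bottom width b = 1.74 m and side slope z = 1.1: A = (b + zy)y = (1.74 + 1.1×0.528)×0.528 = 1.225 m²; P = b + 2y√(1+z²) = 1.74 + 2×0.528×1.487 = 3.31 m.
Hydraulic radius R = A/P = 1.225/3.31 = 0.3702 m.
From Manning's equation, V = (1/n) R^(2/3) S^(1/2) = (1/0.039) × 0.3702^(2/3) × 0.00078^(1/2) = 0.369 m/s.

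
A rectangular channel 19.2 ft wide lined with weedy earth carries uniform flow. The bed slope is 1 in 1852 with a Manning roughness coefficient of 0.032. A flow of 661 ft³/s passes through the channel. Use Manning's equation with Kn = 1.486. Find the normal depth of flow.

y_n = 10.8 ft

Manning's equation rearranged: A R^(2/3) = nQ / (1.486·√S) = 0.032 × 661 / (1.486 × √0.00054) = 612.6.
Try y = 13.5 ft: A R^(2/3) = 818.4 — over.
Try y = 8.82 ft: A R^(2/3) = 468.2 — short.
Try y = 10.8 ft: A R^(2/3) = 613 — close enough.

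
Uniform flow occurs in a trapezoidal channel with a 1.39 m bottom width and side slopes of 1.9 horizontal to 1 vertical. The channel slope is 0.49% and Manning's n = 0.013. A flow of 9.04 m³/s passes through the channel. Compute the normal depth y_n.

y_n = 0.864 m

Manning's equation rearranged: A R^(2/3) = nQ / (1·√S) = 0.013 × 9.04 / (√0.0049) = 1.679.
At y = 1.03 m: A R^(2/3) = 2.433 — too large.
At y = 0.663 m: A R^(2/3) = 0.9768 — too small.
At y = 0.864 m: A R^(2/3) = 1.68 — ≈ 1.679.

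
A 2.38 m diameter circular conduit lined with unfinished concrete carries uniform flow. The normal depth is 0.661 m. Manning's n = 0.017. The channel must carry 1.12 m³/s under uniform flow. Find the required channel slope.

S = 0.00129

For a circular section of diameter D = 2.38 m at depth y = 0.661 m, the central angle is θ = 2 arccos(1 − 2y/D) = 2.22 rad. Then A = (D²/8)(θ − sin θ) = 1.008 m² and P = Dθ/2 = 2.642 m.
Hydraulic radius R = A/P = 1.008/2.642 = 0.3816 m.
From Manning's equation, S = [nQ / (1 A R^(2/3))]² = [0.017 × 1.12 / (1 × 1.008 × 0.3816^(2/3))]² = 0.00129.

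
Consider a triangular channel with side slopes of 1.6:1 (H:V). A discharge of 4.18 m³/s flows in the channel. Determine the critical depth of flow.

At critical depth, Q² T / (g A³) = 1, i.e. A³/T = Q²/g = 4.18²/9.81 = 1.781.
At y = 0.791 m: A³/T = 0.3964 — too small.
At y = 1.07 m: A³/T = 1.795 — matches.

y_c = 1.07 m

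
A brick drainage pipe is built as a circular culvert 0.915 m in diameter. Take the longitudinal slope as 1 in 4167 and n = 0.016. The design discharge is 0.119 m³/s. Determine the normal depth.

y_n = 0.457 m

Manning's equation rearranged: A R^(2/3) = nQ / (1·√S) = 0.016 × 0.119 / (√0.00024) = 0.1229.
Trying y = 0.537 m: A R^(2/3) = 0.1597 — too large.
Trying y = 0.355 m: A R^(2/3) = 0.07836 — too small.
Trying y = 0.457 m: A R^(2/3) = 0.1227 — ≈ 0.1229.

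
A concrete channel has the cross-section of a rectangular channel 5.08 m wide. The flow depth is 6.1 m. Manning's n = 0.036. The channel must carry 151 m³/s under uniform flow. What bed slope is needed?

S = 0.0141

Flow area A = b·y = 5.08 × 6.1 = 30.99 m². Wetted perimeter P = b + 2y = 5.08 + 2×6.1 = 17.28 m.
Hydraulic radius R = A/P = 30.99/17.28 = 1.793 m.
From Manning's equation, S = [nQ / (1 A R^(2/3))]² = [0.036 × 151 / (1 × 30.99 × 1.793^(2/3))]² = 0.0141.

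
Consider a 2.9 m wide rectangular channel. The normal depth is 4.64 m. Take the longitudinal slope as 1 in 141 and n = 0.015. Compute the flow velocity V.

Flow area A = b·y = 2.9 × 4.64 = 13.46 m². Wetted perimeter P = b + 2y = 2.9 + 2×4.64 = 12.18 m.
Hydraulic radius R = A/P = 13.46/12.18 = 1.105 m.
From Manning's equation, V = (1/n) R^(2/3) S^(1/2) = (1/0.015) × 1.105^(2/3) × 0.007092^(1/2) = 6 m/s.

V = 6 m/s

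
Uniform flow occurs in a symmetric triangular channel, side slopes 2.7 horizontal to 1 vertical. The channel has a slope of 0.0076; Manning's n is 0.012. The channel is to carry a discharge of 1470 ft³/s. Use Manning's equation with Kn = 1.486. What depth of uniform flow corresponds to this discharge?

Manning's equation rearranged: A R^(2/3) = nQ / (1.486·√S) = 0.012 × 1470 / (1.486 × √0.0076) = 136.2.
Try y = 4.61 ft: A R^(2/3) = 95.93 — short.
Try y = 6.33 ft: A R^(2/3) = 223.4 — over.
Try y = 5.26 ft: A R^(2/3) = 136.4 — close enough.

y_n = 5.26 ft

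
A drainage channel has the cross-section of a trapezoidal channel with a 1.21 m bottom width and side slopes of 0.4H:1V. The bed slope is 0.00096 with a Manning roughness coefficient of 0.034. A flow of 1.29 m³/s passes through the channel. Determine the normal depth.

Manning's equation rearranged: A R^(2/3) = nQ / (1·√S) = 0.034 × 1.29 / (√0.00096) = 1.416.
Try y = 1.37 m: A R^(2/3) = 1.673 — high.
Try y = 0.941 m: A R^(2/3) = 0.8911 — low.
Try y = 1.24 m: A R^(2/3) = 1.412 — close enough.

y_n = 1.24 m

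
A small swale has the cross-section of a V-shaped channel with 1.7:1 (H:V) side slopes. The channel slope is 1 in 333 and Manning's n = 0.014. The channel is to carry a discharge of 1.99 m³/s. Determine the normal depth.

Manning's equation rearranged: A R^(2/3) = nQ / (1·√S) = 0.014 × 1.99 / (√0.003003) = 0.5084.
At y = 0.649 m: A R^(2/3) = 0.3062 — low.
At y = 0.939 m: A R^(2/3) = 0.8201 — high.
At y = 0.785 m: A R^(2/3) = 0.5086 — matches.

y_n = 0.785 m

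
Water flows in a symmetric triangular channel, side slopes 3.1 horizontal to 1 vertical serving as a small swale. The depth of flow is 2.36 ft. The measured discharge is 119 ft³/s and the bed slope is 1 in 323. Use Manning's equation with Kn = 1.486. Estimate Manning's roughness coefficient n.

n = 0.013

For a triangular section with side slope z = 3.1: A = zy² = 3.1×2.36² = 17.27 ft²; P = 2y√(1+z²) = 2×2.36×3.257 = 15.37 ft.
Hydraulic radius R = A/P = 17.27/15.37 = 1.123 ft.
Rearranging Manning's equation: n = (1.486/Q) A R^(2/3) S^(1/2) = (1.486/119) × 17.27 × 1.123^(2/3) × √0.003096 = 0.013.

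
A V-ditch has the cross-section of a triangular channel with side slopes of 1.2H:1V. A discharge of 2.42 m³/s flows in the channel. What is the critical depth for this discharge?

y_c = 0.963 m

At critical depth, Q² T / (g A³) = 1, i.e. A³/T = Q²/g = 2.42²/9.81 = 0.597.
At y = 0.836 m: A³/T = 0.294 — too small.
At y = 0.963 m: A³/T = 0.5963 — matches.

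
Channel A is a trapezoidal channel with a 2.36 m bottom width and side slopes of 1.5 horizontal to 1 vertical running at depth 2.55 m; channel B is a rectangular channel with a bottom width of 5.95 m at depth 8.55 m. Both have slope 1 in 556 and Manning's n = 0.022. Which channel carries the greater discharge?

channel B

Channel A: With bottom width b = 2.36 m and side slope z = 1.5: A = (b + zy)y = (2.36 + 1.5×2.55)×2.55 = 15.77 m²; P = b + 2y√(1+z²) = 2.36 + 2×2.55×1.803 = 11.55 m. Hydraulic radius R = A/P = 15.77/11.55 = 1.365 m. Q_A = (1/0.022)·15.77·1.365^(2/3)·√0.001799 = 37.41 m³/s.
Channel B: Flow area A = b·y = 5.95 × 8.55 = 50.87 m². Wetted perimeter P = b + 2y = 5.95 + 2×8.55 = 23.05 m. Hydraulic radius R = A/P = 50.87/23.05 = 2.207 m. Q_B = (1/0.022)·50.87·2.207^(2/3)·√0.001799 = 166.2 m³/s.
Q_A = 37.41 m³/s vs Q_B = 166.2 m³/s, so channel B carries more.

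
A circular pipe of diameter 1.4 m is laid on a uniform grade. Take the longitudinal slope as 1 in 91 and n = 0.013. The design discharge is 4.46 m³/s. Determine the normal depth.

Manning's equation rearranged: A R^(2/3) = nQ / (1·√S) = 0.013 × 4.46 / (√0.01099) = 0.5531.
Try y = 0.733 m: A R^(2/3) = 0.413 — short.
Try y = 1.07 m: A R^(2/3) = 0.7123 — over.
Try y = 0.882 m: A R^(2/3) = 0.5527 — ≈ 0.5531.

y_n = 0.882 m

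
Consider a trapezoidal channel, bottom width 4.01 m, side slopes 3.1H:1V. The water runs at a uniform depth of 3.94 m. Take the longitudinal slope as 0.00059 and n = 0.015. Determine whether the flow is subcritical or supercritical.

subcritical

With bottom width b = 4.01 m and side slope z = 3.1: A = (b + zy)y = (4.01 + 3.1×3.94)×3.94 = 63.92 m²; P = b + 2y√(1+z²) = 4.01 + 2×3.94×3.257 = 29.68 m.
Hydraulic radius R = A/P = 63.92/29.68 = 2.154 m.
V = (1/n) R^(2/3) √S = (1/0.015) × 2.154^(2/3) × √0.00059 = 2.701 m/s. Hydraulic depth D_h = A/T = 63.92/28.44 = 2.248 m.
Froude number Fr = V/√(g·D_h) = 2.701/√(9.81×2.248) = 0.575, which is less than 1, so the flow is subcritical.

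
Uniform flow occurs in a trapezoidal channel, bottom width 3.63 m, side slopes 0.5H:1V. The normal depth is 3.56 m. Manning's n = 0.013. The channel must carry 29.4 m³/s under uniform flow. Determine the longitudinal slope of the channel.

S = 0.0002

With bottom width b = 3.63 m and side slope z = 0.5: A = (b + zy)y = (3.63 + 0.5×3.56)×3.56 = 19.26 m²; P = b + 2y√(1+z²) = 3.63 + 2×3.56×1.118 = 11.59 m.
Hydraulic radius R = A/P = 19.26/11.59 = 1.662 m.
From Manning's equation, S = [nQ / (1 A R^(2/3))]² = [0.013 × 29.4 / (1 × 19.26 × 1.662^(2/3))]² = 0.0002.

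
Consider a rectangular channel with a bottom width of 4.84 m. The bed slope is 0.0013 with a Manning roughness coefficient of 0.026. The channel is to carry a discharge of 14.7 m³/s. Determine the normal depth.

y_n = 2.04 m

Manning's equation rearranged: A R^(2/3) = nQ / (1·√S) = 0.026 × 14.7 / (√0.0013) = 10.6.
Try y = 2.33 m: A R^(2/3) = 12.64 — over.
Try y = 1.46 m: A R^(2/3) = 6.639 — short.
Try y = 2.04 m: A R^(2/3) = 10.57 — ≈ 10.6.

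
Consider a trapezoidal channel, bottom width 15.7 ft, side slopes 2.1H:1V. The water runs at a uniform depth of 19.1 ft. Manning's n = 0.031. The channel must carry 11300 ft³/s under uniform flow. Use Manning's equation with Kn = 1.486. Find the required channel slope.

S = 0.00221

With bottom width b = 15.7 ft and side slope z = 2.1: A = (b + zy)y = (15.7 + 2.1×19.1)×19.1 = 1066 ft²; P = b + 2y√(1+z²) = 15.7 + 2×19.1×2.326 = 104.6 ft.
Hydraulic radius R = A/P = 1066/104.6 = 10.2 ft.
From Manning's equation, S = [nQ / (1.486 A R^(2/3))]² = [0.031 × 11300 / (1.486 × 1066 × 10.2^(2/3))]² = 0.00221.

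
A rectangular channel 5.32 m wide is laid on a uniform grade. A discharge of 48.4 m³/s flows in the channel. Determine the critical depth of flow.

For a rectangular channel, critical depth y_c = (q²/g)^(1/3) where q = Q/b = 48.4/5.32 = 9.098 m²/s.
So y_c = (9.098²/9.81)^(1/3) = 2.04 m.

y_c = 2.04 m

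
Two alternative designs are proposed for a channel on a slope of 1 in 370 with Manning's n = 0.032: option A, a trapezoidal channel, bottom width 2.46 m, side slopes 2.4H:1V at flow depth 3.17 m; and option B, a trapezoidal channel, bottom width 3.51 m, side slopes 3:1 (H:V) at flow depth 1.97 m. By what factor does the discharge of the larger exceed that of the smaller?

Channel A: With bottom width b = 2.46 m and side slope z = 2.4: A = (b + zy)y = (2.46 + 2.4×3.17)×3.17 = 31.92 m²; P = b + 2y√(1+z²) = 2.46 + 2×3.17×2.6 = 18.94 m. Hydraulic radius R = A/P = 31.92/18.94 = 1.685 m. Q_A = (1/0.032)·31.92·1.685^(2/3)·√0.002703 = 73.41 m³/s.
Channel B: With bottom width b = 3.51 m and side slope z = 3: A = (b + zy)y = (3.51 + 3×1.97)×1.97 = 18.56 m²; P = b + 2y√(1+z²) = 3.51 + 2×1.97×3.162 = 15.97 m. Hydraulic radius R = A/P = 18.56/15.97 = 1.162 m. Q_B = (1/0.032)·18.56·1.162^(2/3)·√0.002703 = 33.32 m³/s.
The larger discharge is 73.41 m³/s and the smaller is 33.32 m³/s; the ratio is 2.2.

2.2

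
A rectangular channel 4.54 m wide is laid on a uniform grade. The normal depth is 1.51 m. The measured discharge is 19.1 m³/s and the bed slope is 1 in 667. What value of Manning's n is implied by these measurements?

n = 0.013

Flow area A = b·y = 4.54 × 1.51 = 6.855 m². Wetted perimeter P = b + 2y = 4.54 + 2×1.51 = 7.56 m.
Hydraulic radius R = A/P = 6.855/7.56 = 0.9068 m.
Rearranging Manning's equation: n = (1/Q) A R^(2/3) S^(1/2) = (1/19.1) × 6.855 × 0.9068^(2/3) × √0.001499 = 0.013.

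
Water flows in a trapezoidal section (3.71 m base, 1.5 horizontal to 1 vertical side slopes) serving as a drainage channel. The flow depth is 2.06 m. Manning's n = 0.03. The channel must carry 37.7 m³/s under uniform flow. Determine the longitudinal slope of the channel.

With bottom width b = 3.71 m and side slope z = 1.5: A = (b + zy)y = (3.71 + 1.5×2.06)×2.06 = 14.01 m²; P = b + 2y√(1+z²) = 3.71 + 2×2.06×1.803 = 11.14 m.
Hydraulic radius R = A/P = 14.01/11.14 = 1.258 m.
From Manning's equation, S = [nQ / (1 A R^(2/3))]² = [0.03 × 37.7 / (1 × 14.01 × 1.258^(2/3))]² = 0.0048.

S = 0.0048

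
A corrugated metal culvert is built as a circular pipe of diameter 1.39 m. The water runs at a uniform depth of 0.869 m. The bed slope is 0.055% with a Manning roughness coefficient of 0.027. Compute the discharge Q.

Q = 0.466 m³/s

For a circular section of diameter D = 1.39 m at depth y = 0.869 m, the central angle is θ = 2 arccos(1 − 2y/D) = 3.648 rad. Then A = (D²/8)(θ − sin θ) = 0.998 m² and P = Dθ/2 = 2.535 m.
Hydraulic radius R = A/P = 0.998/2.535 = 0.3937 m.
Manning's equation: Q = (1/n) A R^(2/3) S^(1/2) = (1/0.027) × 0.998 × 0.3937^(2/3) × 0.00055^(1/2) = 0.466 m³/s.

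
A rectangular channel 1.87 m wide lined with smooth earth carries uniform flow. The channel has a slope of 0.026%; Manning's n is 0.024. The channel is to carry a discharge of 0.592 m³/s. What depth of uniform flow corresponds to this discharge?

Manning's equation rearranged: A R^(2/3) = nQ / (1·√S) = 0.024 × 0.592 / (√0.00026) = 0.8811.
Try y = 0.959 m: A R^(2/3) = 1.089 — too large.
Try y = 0.66 m: A R^(2/3) = 0.6553 — too small.
Try y = 0.819 m: A R^(2/3) = 0.8814 — close enough.

y_n = 0.819 m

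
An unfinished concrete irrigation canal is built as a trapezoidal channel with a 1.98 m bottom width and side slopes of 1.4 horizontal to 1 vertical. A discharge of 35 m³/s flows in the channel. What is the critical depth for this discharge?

y_c = 2.04 m

At critical depth, Q² T / (g A³) = 1, i.e. A³/T = Q²/g = 35²/9.81 = 124.9.
Try y = 1.67 m: A³/T = 56.34 — too small.
Try y = 2.58 m: A³/T = 326.3 — too large.
Try y = 2.04 m: A³/T = 124.8 — close enough.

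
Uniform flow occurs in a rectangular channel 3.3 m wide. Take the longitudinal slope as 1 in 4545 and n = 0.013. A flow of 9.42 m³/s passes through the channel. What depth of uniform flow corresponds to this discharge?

y_n = 2.51 m

Manning's equation rearranged: A R^(2/3) = nQ / (1·√S) = 0.013 × 9.42 / (√0.00022) = 8.256.
At y = 1.76 m: A R^(2/3) = 5.218 — low.
At y = 2.96 m: A R^(2/3) = 10.15 — high.
At y = 2.51 m: A R^(2/3) = 8.258 — close enough.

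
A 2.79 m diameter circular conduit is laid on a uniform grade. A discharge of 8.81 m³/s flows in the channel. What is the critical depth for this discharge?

y_c = 1.3 m

At critical depth, Q² T / (g A³) = 1, i.e. A³/T = Q²/g = 8.81²/9.81 = 7.912.
At y = 0.995 m: A³/T = 2.801 — low.
At y = 1.53 m: A³/T = 14.57 — high.
At y = 1.3 m: A³/T = 7.819 — ≈ 7.912.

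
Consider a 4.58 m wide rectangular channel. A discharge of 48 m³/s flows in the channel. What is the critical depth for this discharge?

For a rectangular channel, critical depth y_c = (q²/g)^(1/3) where q = Q/b = 48/4.58 = 10.48 m²/s.
So y_c = (10.48²/9.81)^(1/3) = 2.24 m.

y_c = 2.24 m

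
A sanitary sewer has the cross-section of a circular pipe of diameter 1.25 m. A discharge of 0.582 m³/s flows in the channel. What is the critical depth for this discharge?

At critical depth, Q² T / (g A³) = 1, i.e. A³/T = Q²/g = 0.582²/9.81 = 0.03453.
At y = 0.276 m: A³/T = 0.007856 — short.
At y = 0.49 m: A³/T = 0.07277 — over.
At y = 0.404 m: A³/T = 0.03458 — close enough.

y_c = 0.404 m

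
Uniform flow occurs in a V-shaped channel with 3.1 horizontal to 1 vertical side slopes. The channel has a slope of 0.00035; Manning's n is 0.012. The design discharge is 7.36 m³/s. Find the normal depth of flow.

Manning's equation rearranged: A R^(2/3) = nQ / (1·√S) = 0.012 × 7.36 / (√0.00035) = 4.721.
Try y = 1.76 m: A R^(2/3) = 8.532 — high.
Try y = 1.41 m: A R^(2/3) = 4.723 — matches.

y_n = 1.41 m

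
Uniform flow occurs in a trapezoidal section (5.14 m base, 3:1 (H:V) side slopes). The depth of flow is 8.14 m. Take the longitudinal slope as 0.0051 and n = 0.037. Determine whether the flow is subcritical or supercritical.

subcritical

With bottom width b = 5.14 m and side slope z = 3: A = (b + zy)y = (5.14 + 3×8.14)×8.14 = 240.6 m²; P = b + 2y√(1+z²) = 5.14 + 2×8.14×3.162 = 56.62 m.
Hydraulic radius R = A/P = 240.6/56.62 = 4.25 m.
V = (1/n) R^(2/3) √S = (1/0.037) × 4.25^(2/3) × √0.0051 = 5.064 m/s. Hydraulic depth D_h = A/T = 240.6/53.98 = 4.458 m.
Froude number Fr = V/√(g·D_h) = 5.064/√(9.81×4.458) = 0.766, which is less than 1, so the flow is subcritical.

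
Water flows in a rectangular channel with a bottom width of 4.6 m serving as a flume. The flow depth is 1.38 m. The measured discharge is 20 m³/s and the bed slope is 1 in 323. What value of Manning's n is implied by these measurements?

n = 0.016

Flow area A = b·y = 4.6 × 1.38 = 6.348 m². Wetted perimeter P = b + 2y = 4.6 + 2×1.38 = 7.36 m.
Hydraulic radius R = A/P = 6.348/7.36 = 0.8625 m.
Rearranging Manning's equation: n = (1/Q) A R^(2/3) S^(1/2) = (1/20) × 6.348 × 0.8625^(2/3) × √0.003096 = 0.016.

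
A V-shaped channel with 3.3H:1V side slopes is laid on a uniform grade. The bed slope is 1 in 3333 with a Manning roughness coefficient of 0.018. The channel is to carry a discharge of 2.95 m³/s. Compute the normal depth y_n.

Manning's equation rearranged: A R^(2/3) = nQ / (1·√S) = 0.018 × 2.95 / (√0.0003) = 3.066.
Trying y = 0.867 m: A R^(2/3) = 1.38 — low.
Trying y = 1.4 m: A R^(2/3) = 4.952 — high.
Trying y = 1.17 m: A R^(2/3) = 3.069 — close enough.

y_n = 1.17 m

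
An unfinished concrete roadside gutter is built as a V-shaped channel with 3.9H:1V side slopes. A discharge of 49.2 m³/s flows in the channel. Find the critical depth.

y_c = 2.01 m

At critical depth, Q² T / (g A³) = 1, i.e. A³/T = Q²/g = 49.2²/9.81 = 246.8.
Trying y = 1.4 m: A³/T = 40.9 — too small.
Trying y = 2.01 m: A³/T = 249.5 — matches.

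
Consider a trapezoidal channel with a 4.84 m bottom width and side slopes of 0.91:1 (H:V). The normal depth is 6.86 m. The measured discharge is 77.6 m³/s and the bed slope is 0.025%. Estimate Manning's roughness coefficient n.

With bottom width b = 4.84 m and side slope z = 0.91: A = (b + zy)y = (4.84 + 0.91×6.86)×6.86 = 76.03 m²; P = b + 2y√(1+z²) = 4.84 + 2×6.86×1.352 = 23.39 m.
Hydraulic radius R = A/P = 76.03/23.39 = 3.25 m.
Rearranging Manning's equation: n = (1/Q) A R^(2/3) S^(1/2) = (1/77.6) × 76.03 × 3.25^(2/3) × √0.00025 = 0.034.

n = 0.034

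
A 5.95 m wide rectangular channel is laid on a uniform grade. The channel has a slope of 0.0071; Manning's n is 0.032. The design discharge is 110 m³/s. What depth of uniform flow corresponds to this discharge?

y_n = 4.71 m

Manning's equation rearranged: A R^(2/3) = nQ / (1·√S) = 0.032 × 110 / (√0.0071) = 41.77.
At y = 3.45 m: A R^(2/3) = 28.05 — too small.
At y = 5.85 m: A R^(2/3) = 54.74 — too large.
At y = 4.71 m: A R^(2/3) = 41.83 — ≈ 41.77.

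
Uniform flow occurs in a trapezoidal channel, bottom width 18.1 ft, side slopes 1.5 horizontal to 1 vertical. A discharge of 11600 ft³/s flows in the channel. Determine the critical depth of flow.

At critical depth, Q² T / (g A³) = 1, i.e. A³/T = Q²/g = 11600²/32.2 = 4179000.
Try y = 19.9 ft: A³/T = 11170000 — over.
Try y = 11.6 ft: A³/T = 1320000 — short.
Try y = 15.6 ft: A³/T = 4181000 — ≈ 4179000.

y_c = 15.6 ft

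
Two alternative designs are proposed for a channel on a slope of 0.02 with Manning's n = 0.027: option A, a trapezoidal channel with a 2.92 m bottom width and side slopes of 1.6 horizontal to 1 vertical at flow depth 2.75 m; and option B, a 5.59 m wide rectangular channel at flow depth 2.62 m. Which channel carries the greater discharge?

Channel A: With bottom width b = 2.92 m and side slope z = 1.6: A = (b + zy)y = (2.92 + 1.6×2.75)×2.75 = 20.13 m²; P = b + 2y√(1+z²) = 2.92 + 2×2.75×1.887 = 13.3 m. Hydraulic radius R = A/P = 20.13/13.3 = 1.514 m. Q_A = (1/0.027)·20.13·1.514^(2/3)·√0.02 = 139 m³/s.
Channel B: Flow area A = b·y = 5.59 × 2.62 = 14.65 m². Wetted perimeter P = b + 2y = 5.59 + 2×2.62 = 10.83 m. Hydraulic radius R = A/P = 14.65/10.83 = 1.352 m. Q_B = (1/0.027)·14.65·1.352^(2/3)·√0.02 = 93.81 m³/s.
Q_A = 139 m³/s vs Q_B = 93.81 m³/s, so channel A carries more.

channel A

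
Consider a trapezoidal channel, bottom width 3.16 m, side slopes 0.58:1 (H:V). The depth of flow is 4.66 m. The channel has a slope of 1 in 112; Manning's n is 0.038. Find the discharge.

With bottom width b = 3.16 m and side slope z = 0.58: A = (b + zy)y = (3.16 + 0.58×4.66)×4.66 = 27.32 m²; P = b + 2y√(1+z²) = 3.16 + 2×4.66×1.156 = 13.93 m.
Hydraulic radius R = A/P = 27.32/13.93 = 1.961 m.
Manning's equation: Q = (1/n) A R^(2/3) S^(1/2) = (1/0.038) × 27.32 × 1.961^(2/3) × 0.008929^(1/2) = 106 m³/s.

Q = 106 m³/s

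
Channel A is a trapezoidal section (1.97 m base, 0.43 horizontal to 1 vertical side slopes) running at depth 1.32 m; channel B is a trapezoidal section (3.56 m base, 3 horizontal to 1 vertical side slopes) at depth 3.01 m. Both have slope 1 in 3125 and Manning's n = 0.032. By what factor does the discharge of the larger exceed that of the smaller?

20.4

Channel A: With bottom width b = 1.97 m and side slope z = 0.43: A = (b + zy)y = (1.97 + 0.43×1.32)×1.32 = 3.35 m²; P = b + 2y√(1+z²) = 1.97 + 2×1.32×1.089 = 4.844 m. Hydraulic radius R = A/P = 3.35/4.844 = 0.6915 m. Q_A = (1/0.032)·3.35·0.6915^(2/3)·√0.00032 = 1.464 m³/s.
Channel B: With bottom width b = 3.56 m and side slope z = 3: A = (b + zy)y = (3.56 + 3×3.01)×3.01 = 37.9 m²; P = b + 2y√(1+z²) = 3.56 + 2×3.01×3.162 = 22.6 m. Hydraulic radius R = A/P = 37.9/22.6 = 1.677 m. Q_B = (1/0.032)·37.9·1.677^(2/3)·√0.00032 = 29.9 m³/s.
The larger discharge is 29.9 m³/s and the smaller is 1.464 m³/s; the ratio is 20.4.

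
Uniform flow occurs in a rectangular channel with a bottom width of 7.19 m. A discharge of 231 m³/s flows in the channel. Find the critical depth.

y_c = 4.72 m

For a rectangular channel, critical depth y_c = (q²/g)^(1/3) where q = Q/b = 231/7.19 = 32.13 m²/s.
So y_c = (32.13²/9.81)^(1/3) = 4.72 m.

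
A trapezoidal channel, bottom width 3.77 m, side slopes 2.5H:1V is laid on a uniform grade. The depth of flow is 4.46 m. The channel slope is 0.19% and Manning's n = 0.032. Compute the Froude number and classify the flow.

With bottom width b = 3.77 m and side slope z = 2.5: A = (b + zy)y = (3.77 + 2.5×4.46)×4.46 = 66.54 m²; P = b + 2y√(1+z²) = 3.77 + 2×4.46×2.693 = 27.79 m.
Hydraulic radius R = A/P = 66.54/27.79 = 2.395 m.
V = (1/n) R^(2/3) √S = (1/0.032) × 2.395^(2/3) × √0.0019 = 2.438 m/s. Hydraulic depth D_h = A/T = 66.54/26.07 = 2.552 m.
Froude number Fr = V/√(g·D_h) = 2.438/√(9.81×2.552) = 0.487, which is less than 1, so the flow is subcritical.

subcritical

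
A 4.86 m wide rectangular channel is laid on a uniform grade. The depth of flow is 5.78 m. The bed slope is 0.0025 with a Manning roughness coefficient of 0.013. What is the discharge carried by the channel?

Q = 155 m³/s

Flow area A = b·y = 4.86 × 5.78 = 28.09 m². Wetted perimeter P = b + 2y = 4.86 + 2×5.78 = 16.42 m.
Hydraulic radius R = A/P = 28.09/16.42 = 1.711 m.
Manning's equation: Q = (1/n) A R^(2/3) S^(1/2) = (1/0.013) × 28.09 × 1.711^(2/3) × 0.0025^(1/2) = 155 m³/s.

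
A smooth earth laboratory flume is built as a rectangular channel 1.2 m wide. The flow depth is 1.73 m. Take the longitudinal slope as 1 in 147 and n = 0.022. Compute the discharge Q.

Q = 4.54 m³/s

Flow area A = b·y = 1.2 × 1.73 = 2.076 m². Wetted perimeter P = b + 2y = 1.2 + 2×1.73 = 4.66 m.
Hydraulic radius R = A/P = 2.076/4.66 = 0.4455 m.
Manning's equation: Q = (1/n) A R^(2/3) S^(1/2) = (1/0.022) × 2.076 × 0.4455^(2/3) × 0.006803^(1/2) = 4.54 m³/s.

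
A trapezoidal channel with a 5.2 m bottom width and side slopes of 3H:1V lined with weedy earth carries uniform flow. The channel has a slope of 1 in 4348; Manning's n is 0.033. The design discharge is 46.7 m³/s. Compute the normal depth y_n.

Manning's equation rearranged: A R^(2/3) = nQ / (1·√S) = 0.033 × 46.7 / (√0.00023) = 101.6.
Trying y = 2.62 m: A R^(2/3) = 46.26 — too small.
Trying y = 4.62 m: A R^(2/3) = 164.7 — too large.
Trying y = 3.74 m: A R^(2/3) = 101.6 — ≈ 101.6.

y_n = 3.74 m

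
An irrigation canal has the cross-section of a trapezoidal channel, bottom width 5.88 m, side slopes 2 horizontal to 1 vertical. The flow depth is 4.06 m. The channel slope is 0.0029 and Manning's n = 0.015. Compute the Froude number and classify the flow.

supercritical

With bottom width b = 5.88 m and side slope z = 2: A = (b + zy)y = (5.88 + 2×4.06)×4.06 = 56.84 m²; P = b + 2y√(1+z²) = 5.88 + 2×4.06×2.236 = 24.04 m.
Hydraulic radius R = A/P = 56.84/24.04 = 2.365 m.
V = (1/n) R^(2/3) √S = (1/0.015) × 2.365^(2/3) × √0.0029 = 6.372 m/s. Hydraulic depth D_h = A/T = 56.84/22.12 = 2.57 m.
Froude number Fr = V/√(g·D_h) = 6.372/√(9.81×2.57) = 1.27, which is greater than 1, so the flow is supercritical.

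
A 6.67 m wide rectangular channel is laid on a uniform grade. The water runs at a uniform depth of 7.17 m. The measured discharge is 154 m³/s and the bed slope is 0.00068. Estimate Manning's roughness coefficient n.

Flow area A = b·y = 6.67 × 7.17 = 47.82 m². Wetted perimeter P = b + 2y = 6.67 + 2×7.17 = 21.01 m.
Hydraulic radius R = A/P = 47.82/21.01 = 2.276 m.
Rearranging Manning's equation: n = (1/Q) A R^(2/3) S^(1/2) = (1/154) × 47.82 × 2.276^(2/3) × √0.00068 = 0.014.

n = 0.014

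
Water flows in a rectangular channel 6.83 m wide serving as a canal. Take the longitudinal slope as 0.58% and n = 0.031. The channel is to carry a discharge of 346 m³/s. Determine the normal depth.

y_n = 10.9 m

Manning's equation rearranged: A R^(2/3) = nQ / (1·√S) = 0.031 × 346 / (√0.0058) = 140.8.
At y = 12.2 m: A R^(2/3) = 160.3 — high.
At y = 10.9 m: A R^(2/3) = 140.8 — ≈ 140.8.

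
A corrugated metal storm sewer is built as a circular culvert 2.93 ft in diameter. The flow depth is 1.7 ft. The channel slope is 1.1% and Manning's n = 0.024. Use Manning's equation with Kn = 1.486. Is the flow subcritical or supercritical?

For a circular section of diameter D = 2.93 ft at depth y = 1.7 ft, the central angle is θ = 2 arccos(1 − 2y/D) = 3.464 rad. Then A = (D²/8)(θ − sin θ) = 4.057 ft² and P = Dθ/2 = 5.074 ft.
Hydraulic radius R = A/P = 4.057/5.074 = 0.7995 ft.
V = (1.486/n) R^(2/3) √S = (1.486/0.024) × 0.7995^(2/3) × √0.011 = 5.594 ft/s. Hydraulic depth D_h = A/T = 4.057/2.892 = 1.403 ft.
Froude number Fr = V/√(g·D_h) = 5.594/√(32.2×1.403) = 0.832, which is less than 1, so the flow is subcritical.

subcritical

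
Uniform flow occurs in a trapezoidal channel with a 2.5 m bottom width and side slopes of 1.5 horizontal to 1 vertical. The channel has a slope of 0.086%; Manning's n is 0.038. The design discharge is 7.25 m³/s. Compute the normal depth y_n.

y_n = 1.78 m

Manning's equation rearranged: A R^(2/3) = nQ / (1·√S) = 0.038 × 7.25 / (√0.00086) = 9.394.
Trying y = 2.02 m: A R^(2/3) = 12.2 — too large.
Trying y = 1.25 m: A R^(2/3) = 4.636 — too small.
Trying y = 1.78 m: A R^(2/3) = 9.397 — ≈ 9.394.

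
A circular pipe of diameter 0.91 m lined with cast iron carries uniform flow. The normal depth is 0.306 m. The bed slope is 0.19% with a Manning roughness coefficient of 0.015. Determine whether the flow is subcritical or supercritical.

subcritical

For a circular section of diameter D = 0.91 m at depth y = 0.306 m, the central angle is θ = 2 arccos(1 − 2y/D) = 2.474 rad. Then A = (D²/8)(θ − sin θ) = 0.1921 m² and P = Dθ/2 = 1.126 m.
Hydraulic radius R = A/P = 0.1921/1.126 = 0.1706 m.
V = (1/n) R^(2/3) √S = (1/0.015) × 0.1706^(2/3) × √0.0019 = 0.8939 m/s. Hydraulic depth D_h = A/T = 0.1921/0.8598 = 0.2234 m.
Froude number Fr = V/√(g·D_h) = 0.8939/√(9.81×0.2234) = 0.604, which is less than 1, so the flow is subcritical.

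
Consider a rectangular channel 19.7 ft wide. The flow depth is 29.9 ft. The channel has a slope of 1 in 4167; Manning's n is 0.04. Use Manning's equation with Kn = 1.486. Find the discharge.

Flow area A = b·y = 19.7 × 29.9 = 589 ft². Wetted perimeter P = b + 2y = 19.7 + 2×29.9 = 79.5 ft.
Hydraulic radius R = A/P = 589/79.5 = 7.409 ft.
Manning's equation: Q = (1.486/n) A R^(2/3) S^(1/2) = (1.486/0.04) × 589 × 7.409^(2/3) × 0.00024^(1/2) = 1290 ft³/s.

Q = 1290 ft³/s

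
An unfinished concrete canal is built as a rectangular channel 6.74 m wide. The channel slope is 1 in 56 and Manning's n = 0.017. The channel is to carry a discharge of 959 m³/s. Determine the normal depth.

y_n = 9.81 m

Manning's equation rearranged: A R^(2/3) = nQ / (1·√S) = 0.017 × 959 / (√0.01786) = 122.
Trying y = 8.26 m: A R^(2/3) = 99.62 — low.
Trying y = 11.4 m: A R^(2/3) = 145.3 — high.
Trying y = 9.81 m: A R^(2/3) = 122.1 — ≈ 122.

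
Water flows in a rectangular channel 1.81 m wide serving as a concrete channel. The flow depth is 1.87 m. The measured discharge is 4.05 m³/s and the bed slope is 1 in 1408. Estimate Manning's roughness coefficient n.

Flow area A = b·y = 1.81 × 1.87 = 3.385 m². Wetted perimeter P = b + 2y = 1.81 + 2×1.87 = 5.55 m.
Hydraulic radius R = A/P = 3.385/5.55 = 0.6099 m.
Rearranging Manning's equation: n = (1/Q) A R^(2/3) S^(1/2) = (1/4.05) × 3.385 × 0.6099^(2/3) × √0.0007102 = 0.016.

n = 0.016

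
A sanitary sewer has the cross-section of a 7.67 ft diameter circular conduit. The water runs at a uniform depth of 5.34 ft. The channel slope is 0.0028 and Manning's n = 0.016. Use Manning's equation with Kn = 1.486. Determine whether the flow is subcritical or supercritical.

subcritical

For a circular section of diameter D = 7.67 ft at depth y = 5.34 ft, the central angle is θ = 2 arccos(1 − 2y/D) = 3.948 rad. Then A = (D²/8)(θ − sin θ) = 34.34 ft² and P = Dθ/2 = 15.14 ft.
Hydraulic radius R = A/P = 34.34/15.14 = 2.268 ft.
V = (1.486/n) R^(2/3) √S = (1.486/0.016) × 2.268^(2/3) × √0.0028 = 8.484 ft/s. Hydraulic depth D_h = A/T = 34.34/7.055 = 4.868 ft.
Froude number Fr = V/√(g·D_h) = 8.484/√(32.2×4.868) = 0.678, which is less than 1, so the flow is subcritical.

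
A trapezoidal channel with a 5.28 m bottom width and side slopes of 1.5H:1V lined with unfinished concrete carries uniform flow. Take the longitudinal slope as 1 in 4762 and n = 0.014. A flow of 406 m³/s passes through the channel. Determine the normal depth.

y_n = 8.4 m

Manning's equation rearranged: A R^(2/3) = nQ / (1·√S) = 0.014 × 406 / (√0.00021) = 392.2.
At y = 6.07 m: A R^(2/3) = 190.2 — low.
At y = 10.2 m: A R^(2/3) = 613.1 — high.
At y = 8.4 m: A R^(2/3) = 392.4 — matches.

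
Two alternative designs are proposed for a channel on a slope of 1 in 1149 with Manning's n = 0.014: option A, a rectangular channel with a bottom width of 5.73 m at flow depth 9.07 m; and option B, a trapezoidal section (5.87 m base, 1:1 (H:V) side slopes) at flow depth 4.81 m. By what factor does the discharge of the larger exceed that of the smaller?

Channel A: Flow area A = b·y = 5.73 × 9.07 = 51.97 m². Wetted perimeter P = b + 2y = 5.73 + 2×9.07 = 23.87 m. Hydraulic radius R = A/P = 51.97/23.87 = 2.177 m. Q_A = (1/0.014)·51.97·2.177^(2/3)·√0.0008703 = 184 m³/s.
Channel B: With bottom width b = 5.87 m and side slope z = 1: A = (b + zy)y = (5.87 + 1×4.81)×4.81 = 51.37 m²; P = b + 2y√(1+z²) = 5.87 + 2×4.81×1.414 = 19.47 m. Hydraulic radius R = A/P = 51.37/19.47 = 2.638 m. Q_B = (1/0.014)·51.37·2.638^(2/3)·√0.0008703 = 206.7 m³/s.
The larger discharge is 206.7 m³/s and the smaller is 184 m³/s; the ratio is 1.12.

1.12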